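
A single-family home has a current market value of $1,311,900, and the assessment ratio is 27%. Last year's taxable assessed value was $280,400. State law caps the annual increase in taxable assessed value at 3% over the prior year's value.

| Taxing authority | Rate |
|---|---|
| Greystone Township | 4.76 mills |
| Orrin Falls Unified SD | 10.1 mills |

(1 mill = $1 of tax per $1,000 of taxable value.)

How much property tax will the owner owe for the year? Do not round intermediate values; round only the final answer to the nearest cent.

Uncapped assessed value = $1,311,900 × 0.27 = $354,213
Cap limit = $280,400 × 1.03 = $288,812
Taxable assessed value = min($354,213, $288,812) = $288,812 (cap binds)
Greystone Township: $288,812 × 0.00476 = $1,374.74512
Orrin Falls Unified SD: $288,812 × 0.0101 = $2,917.0012
Total = $4,291.74632

$4,291.75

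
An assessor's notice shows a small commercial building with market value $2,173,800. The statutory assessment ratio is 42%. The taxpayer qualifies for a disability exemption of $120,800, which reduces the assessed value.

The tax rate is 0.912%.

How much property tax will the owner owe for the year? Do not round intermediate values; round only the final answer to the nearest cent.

Assessed value = $2,173,800 × 0.42 = $912,996
Taxable value = $912,996 − $120,800 = $792,196
Tax = $792,196 × 0.00912 = $7,224.82752

$7,224.83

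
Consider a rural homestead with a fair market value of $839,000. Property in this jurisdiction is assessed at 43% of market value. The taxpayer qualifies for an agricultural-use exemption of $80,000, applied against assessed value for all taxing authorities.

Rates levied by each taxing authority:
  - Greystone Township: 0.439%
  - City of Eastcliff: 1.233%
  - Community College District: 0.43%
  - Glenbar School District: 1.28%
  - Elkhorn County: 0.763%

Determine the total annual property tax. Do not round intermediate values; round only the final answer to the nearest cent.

Assessed value = $839,000 × 0.43 = $360,770
Taxable value = $360,770 − $80,000 = $280,770
Greystone Township: $280,770 × 0.00439 = $1,232.5803
City of Eastcliff: $280,770 × 0.01233 = $3,461.8941
Community College District: $280,770 × 0.0043 = $1,207.311
Glenbar School District: $280,770 × 0.0128 = $3,593.856
Elkhorn County: $280,770 × 0.00763 = $2,142.2751
Total = $1,232.5803 + $3,461.8941 + $1,207.311 + $3,593.856 + $2,142.2751 = $11,637.9165

$11,637.92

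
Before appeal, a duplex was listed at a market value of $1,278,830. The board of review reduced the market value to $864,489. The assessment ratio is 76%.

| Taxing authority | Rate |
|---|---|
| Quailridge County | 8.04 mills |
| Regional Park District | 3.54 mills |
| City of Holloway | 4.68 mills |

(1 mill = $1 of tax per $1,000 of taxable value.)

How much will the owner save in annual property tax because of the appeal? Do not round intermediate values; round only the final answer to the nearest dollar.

Old assessed value = $1,278,830 × 0.76 = $971,910.8
New assessed value = $864,489 × 0.76 = $657,011.64
Combined rate = 0.00804 + 0.00354 + 0.00468 = 0.01626
Old tax = $971,910.8 × 0.01626 = $15,803.269608
New tax = $657,011.64 × 0.01626 = $10,683.0092664
Reduction = $15,803.269608 − $10,683.0092664 = $5,120.2603416

$5,120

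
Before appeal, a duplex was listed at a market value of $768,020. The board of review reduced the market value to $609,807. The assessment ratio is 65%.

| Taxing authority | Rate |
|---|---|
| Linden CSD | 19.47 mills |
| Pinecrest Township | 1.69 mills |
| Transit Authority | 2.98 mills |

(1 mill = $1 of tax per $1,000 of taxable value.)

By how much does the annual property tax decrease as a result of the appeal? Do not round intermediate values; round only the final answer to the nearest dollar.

$2,483

Old assessed value = $768,020 × 0.65 = $499,213
New assessed value = $609,807 × 0.65 = $396,374.55
Combined rate = 0.01947 + 0.00169 + 0.00298 = 0.02414
Old tax = $499,213 × 0.02414 = $12,051.00182
New tax = $396,374.55 × 0.02414 = $9,568.481637
Reduction = $12,051.00182 − $9,568.481637 = $2,482.520183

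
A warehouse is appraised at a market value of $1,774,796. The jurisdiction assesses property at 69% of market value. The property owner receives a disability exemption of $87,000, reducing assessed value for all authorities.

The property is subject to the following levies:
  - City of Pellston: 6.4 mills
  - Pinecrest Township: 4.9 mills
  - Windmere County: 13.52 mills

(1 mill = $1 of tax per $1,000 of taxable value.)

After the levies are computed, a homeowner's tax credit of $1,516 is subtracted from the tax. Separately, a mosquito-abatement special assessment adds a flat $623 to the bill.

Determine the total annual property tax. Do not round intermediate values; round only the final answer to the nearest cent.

Assessed value = $1,774,796 × 0.69 = $1,224,609.24
Taxable value = $1,224,609.24 − $87,000 = $1,137,609.24
City of Pellston: $1,137,609.24 × 0.0064 = $7,280.699136
Pinecrest Township: $1,137,609.24 × 0.0049 = $5,574.285276
Windmere County: $1,137,609.24 × 0.01352 = $15,380.4769248
Levies subtotal = $28,235.4613368
After credit = $28,235.4613368 − $1,516 = $26,719.4613368
Total = $26,719.4613368 + $623 = $27,342.4613368

$27,342.46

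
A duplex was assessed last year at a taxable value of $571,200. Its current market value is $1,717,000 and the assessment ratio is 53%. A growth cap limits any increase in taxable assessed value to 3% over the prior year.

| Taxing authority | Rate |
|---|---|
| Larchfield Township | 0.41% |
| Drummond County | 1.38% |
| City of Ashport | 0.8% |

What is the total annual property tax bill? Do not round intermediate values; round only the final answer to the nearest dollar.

$15,238

Uncapped assessed value = $1,717,000 × 0.53 = $910,010
Cap limit = $571,200 × 1.03 = $588,336
Taxable assessed value = min($910,010, $588,336) = $588,336 (cap binds)
Larchfield Township: $588,336 × 0.0041 = $2,412.1776
Drummond County: $588,336 × 0.0138 = $8,119.0368
City of Ashport: $588,336 × 0.008 = $4,706.688
Total = $15,237.9024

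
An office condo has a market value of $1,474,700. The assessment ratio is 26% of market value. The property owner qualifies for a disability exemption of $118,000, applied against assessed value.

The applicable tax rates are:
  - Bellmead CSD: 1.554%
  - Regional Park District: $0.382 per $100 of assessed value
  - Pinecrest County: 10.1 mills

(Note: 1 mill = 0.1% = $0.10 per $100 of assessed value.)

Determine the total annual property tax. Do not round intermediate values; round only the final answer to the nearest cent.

$7,819.33

Assessed value = $1,474,700 × 0.26 = $383,422
Taxable value = $383,422 − $118,000 = $265,422
Bellmead CSD: $265,422 × 0.01554 = $4,124.65788
Regional Park District: $265,422 × 0.00382 = $1,013.91204
Pinecrest County: $265,422 × 0.0101 = $2,680.7622
Total = $7,819.33212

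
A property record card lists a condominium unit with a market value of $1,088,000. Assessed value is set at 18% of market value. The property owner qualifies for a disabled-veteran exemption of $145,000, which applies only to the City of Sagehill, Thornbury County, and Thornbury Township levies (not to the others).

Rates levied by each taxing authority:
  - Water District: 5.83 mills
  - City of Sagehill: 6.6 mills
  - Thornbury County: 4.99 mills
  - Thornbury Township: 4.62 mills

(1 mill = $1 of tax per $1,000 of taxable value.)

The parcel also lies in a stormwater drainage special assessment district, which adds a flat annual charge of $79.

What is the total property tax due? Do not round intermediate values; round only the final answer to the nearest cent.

Assessed value = $1,088,000 × 0.18 = $195,840
Water District: $195,840 × 0.00583 = $1,141.7472
City of Sagehill: ($195,840 − $145,000) × 0.0066 = $50,840 × 0.0066 = $335.544
Thornbury County: ($195,840 − $145,000) × 0.00499 = $50,840 × 0.00499 = $253.6916
Thornbury Township: ($195,840 − $145,000) × 0.00462 = $50,840 × 0.00462 = $234.8808
Levies subtotal = $1,965.8636
Total = $1,965.8636 + $79 = $2,044.8636

$2,044.86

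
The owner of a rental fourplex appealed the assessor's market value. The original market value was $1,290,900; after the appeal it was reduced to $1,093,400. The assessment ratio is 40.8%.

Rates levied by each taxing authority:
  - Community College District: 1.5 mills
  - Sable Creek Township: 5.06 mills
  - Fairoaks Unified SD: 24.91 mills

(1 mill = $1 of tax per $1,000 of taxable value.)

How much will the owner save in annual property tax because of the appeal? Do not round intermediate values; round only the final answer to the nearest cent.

$2,535.85

Old assessed value = $1,290,900 × 0.408 = $526,687.2
New assessed value = $1,093,400 × 0.408 = $446,107.2
Combined rate = 0.0015 + 0.00506 + 0.02491 = 0.03147
Old tax = $526,687.2 × 0.03147 = $16,574.846184
New tax = $446,107.2 × 0.03147 = $14,038.993584
Reduction = $16,574.846184 − $14,038.993584 = $2,535.8526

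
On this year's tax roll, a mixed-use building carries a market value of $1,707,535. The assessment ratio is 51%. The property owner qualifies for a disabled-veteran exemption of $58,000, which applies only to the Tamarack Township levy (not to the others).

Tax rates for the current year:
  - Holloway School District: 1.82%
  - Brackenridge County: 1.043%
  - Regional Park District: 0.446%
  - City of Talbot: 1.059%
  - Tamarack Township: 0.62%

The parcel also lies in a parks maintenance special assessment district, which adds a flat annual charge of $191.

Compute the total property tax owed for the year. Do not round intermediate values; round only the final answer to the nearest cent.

$43,269.04

Assessed value = $1,707,535 × 0.51 = $870,842.85
Holloway School District: $870,842.85 × 0.0182 = $15,849.33987
Brackenridge County: $870,842.85 × 0.01043 = $9,082.8909255
Regional Park District: $870,842.85 × 0.00446 = $3,883.959111
City of Talbot: $870,842.85 × 0.01059 = $9,222.2257815
Tamarack Township: ($870,842.85 − $58,000) × 0.0062 = $812,842.85 × 0.0062 = $5,039.62567
Levies subtotal = $43,078.041358
Total = $43,078.041358 + $191 = $43,269.041358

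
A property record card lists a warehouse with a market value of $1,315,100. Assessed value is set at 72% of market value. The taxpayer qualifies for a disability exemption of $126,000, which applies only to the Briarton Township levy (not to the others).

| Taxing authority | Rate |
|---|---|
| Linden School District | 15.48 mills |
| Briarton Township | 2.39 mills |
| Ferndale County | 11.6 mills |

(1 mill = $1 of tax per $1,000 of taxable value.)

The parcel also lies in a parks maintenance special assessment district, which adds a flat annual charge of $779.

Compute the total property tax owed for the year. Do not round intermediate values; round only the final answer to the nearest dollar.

Assessed value = $1,315,100 × 0.72 = $946,872
Linden School District: $946,872 × 0.01548 = $14,657.57856
Briarton Township: ($946,872 − $126,000) × 0.00239 = $820,872 × 0.00239 = $1,961.88408
Ferndale County: $946,872 × 0.0116 = $10,983.7152
Levies subtotal = $27,603.17784
Total = $27,603.17784 + $779 = $28,382.17784

$28,382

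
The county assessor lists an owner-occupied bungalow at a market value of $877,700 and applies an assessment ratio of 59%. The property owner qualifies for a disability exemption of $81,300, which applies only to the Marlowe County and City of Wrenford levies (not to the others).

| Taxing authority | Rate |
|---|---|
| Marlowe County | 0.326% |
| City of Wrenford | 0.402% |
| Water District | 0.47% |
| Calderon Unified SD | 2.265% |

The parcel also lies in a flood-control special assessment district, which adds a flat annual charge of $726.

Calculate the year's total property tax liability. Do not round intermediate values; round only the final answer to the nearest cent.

Assessed value = $877,700 × 0.59 = $517,843
Marlowe County: ($517,843 − $81,300) × 0.00326 = $436,543 × 0.00326 = $1,423.13018
City of Wrenford: ($517,843 − $81,300) × 0.00402 = $436,543 × 0.00402 = $1,754.90286
Water District: $517,843 × 0.0047 = $2,433.8621
Calderon Unified SD: $517,843 × 0.02265 = $11,729.14395
Levies subtotal = $17,341.03909
Total = $17,341.03909 + $726 = $18,067.03909

$18,067.04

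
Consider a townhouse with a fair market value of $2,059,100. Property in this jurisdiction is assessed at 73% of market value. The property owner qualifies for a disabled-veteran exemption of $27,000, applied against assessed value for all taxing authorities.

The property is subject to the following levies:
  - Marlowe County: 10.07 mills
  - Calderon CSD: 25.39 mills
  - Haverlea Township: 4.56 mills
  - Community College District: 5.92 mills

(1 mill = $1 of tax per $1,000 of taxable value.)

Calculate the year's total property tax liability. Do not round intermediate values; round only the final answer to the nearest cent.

$67,814.01

Assessed value = $2,059,100 × 0.73 = $1,503,143
Taxable value = $1,503,143 − $27,000 = $1,476,143
Marlowe County: $1,476,143 × 0.01007 = $14,864.76001
Calderon CSD: $1,476,143 × 0.02539 = $37,479.27077
Haverlea Township: $1,476,143 × 0.00456 = $6,731.21208
Community College District: $1,476,143 × 0.00592 = $8,738.76656
Total = $14,864.76001 + $37,479.27077 + $6,731.21208 + $8,738.76656 = $67,814.00942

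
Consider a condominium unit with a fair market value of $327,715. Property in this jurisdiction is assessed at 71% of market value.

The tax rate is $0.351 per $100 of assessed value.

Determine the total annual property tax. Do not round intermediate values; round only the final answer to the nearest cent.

$816.70

Assessed value = $327,715 × 0.71 = $232,677.65
Tax = $232,677.65 × 0.00351 = $816.6985515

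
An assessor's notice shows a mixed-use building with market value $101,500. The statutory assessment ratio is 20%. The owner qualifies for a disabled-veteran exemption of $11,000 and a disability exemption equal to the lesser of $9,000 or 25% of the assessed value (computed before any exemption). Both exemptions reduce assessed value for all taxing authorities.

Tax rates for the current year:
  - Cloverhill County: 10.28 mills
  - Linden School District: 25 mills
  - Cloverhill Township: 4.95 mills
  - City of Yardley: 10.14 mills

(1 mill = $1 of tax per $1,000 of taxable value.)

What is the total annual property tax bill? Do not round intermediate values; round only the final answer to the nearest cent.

Assessed value = $101,500 × 0.2 = $20,300
Disability exemption = min($9,000, 25% × $20,300) = min($9,000, $5,075) = $5,075 (percentage binds)
Taxable value = $20,300 − $11,000 − $5,075 = $4,225
Cloverhill County: $4,225 × 0.01028 = $43.433
Linden School District: $4,225 × 0.025 = $105.625
Cloverhill Township: $4,225 × 0.00495 = $20.91375
City of Yardley: $4,225 × 0.01014 = $42.8415
Total = $212.81325

$212.81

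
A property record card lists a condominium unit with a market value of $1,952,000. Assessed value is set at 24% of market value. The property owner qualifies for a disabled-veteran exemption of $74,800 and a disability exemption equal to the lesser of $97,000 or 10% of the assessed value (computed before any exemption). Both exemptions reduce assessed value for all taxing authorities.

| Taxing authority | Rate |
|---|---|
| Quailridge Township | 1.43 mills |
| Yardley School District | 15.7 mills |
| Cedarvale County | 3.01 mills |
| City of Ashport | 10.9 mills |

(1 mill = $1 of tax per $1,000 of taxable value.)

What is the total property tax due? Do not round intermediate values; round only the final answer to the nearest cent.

$10,765.67

Assessed value = $1,952,000 × 0.24 = $468,480
Disability exemption = min($97,000, 10% × $468,480) = min($97,000, $46,848) = $46,848 (percentage binds)
Taxable value = $468,480 − $74,800 − $46,848 = $346,832
Quailridge Township: $346,832 × 0.00143 = $495.96976
Yardley School District: $346,832 × 0.0157 = $5,445.2624
Cedarvale County: $346,832 × 0.00301 = $1,043.96432
City of Ashport: $346,832 × 0.0109 = $3,780.4688
Total = $10,765.66528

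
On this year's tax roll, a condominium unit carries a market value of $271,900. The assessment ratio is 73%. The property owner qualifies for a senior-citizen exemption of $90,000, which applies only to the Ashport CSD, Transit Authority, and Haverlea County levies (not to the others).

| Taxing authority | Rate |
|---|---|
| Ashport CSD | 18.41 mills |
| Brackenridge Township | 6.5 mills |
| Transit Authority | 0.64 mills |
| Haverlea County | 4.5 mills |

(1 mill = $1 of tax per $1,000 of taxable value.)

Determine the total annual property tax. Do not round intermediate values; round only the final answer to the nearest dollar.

$3,845

Assessed value = $271,900 × 0.73 = $198,487
Ashport CSD: ($198,487 − $90,000) × 0.01841 = $108,487 × 0.01841 = $1,997.24567
Brackenridge Township: $198,487 × 0.0065 = $1,290.1655
Transit Authority: ($198,487 − $90,000) × 0.00064 = $108,487 × 0.00064 = $69.43168
Haverlea County: ($198,487 − $90,000) × 0.0045 = $108,487 × 0.0045 = $488.1915
Total = $3,845.03435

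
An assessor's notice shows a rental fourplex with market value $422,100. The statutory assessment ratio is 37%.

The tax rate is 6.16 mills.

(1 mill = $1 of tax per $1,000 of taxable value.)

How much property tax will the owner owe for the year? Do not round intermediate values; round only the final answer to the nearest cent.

$962.05

Assessed value = $422,100 × 0.37 = $156,177
Tax = $156,177 × 0.00616 = $962.05032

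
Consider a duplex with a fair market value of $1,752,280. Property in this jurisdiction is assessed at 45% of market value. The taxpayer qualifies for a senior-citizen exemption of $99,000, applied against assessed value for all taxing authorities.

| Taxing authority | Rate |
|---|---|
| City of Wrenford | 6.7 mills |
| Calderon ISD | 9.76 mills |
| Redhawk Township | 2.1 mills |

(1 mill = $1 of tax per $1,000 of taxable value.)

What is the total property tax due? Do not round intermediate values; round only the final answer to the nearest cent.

$12,797.60

Assessed value = $1,752,280 × 0.45 = $788,526
Taxable value = $788,526 − $99,000 = $689,526
City of Wrenford: $689,526 × 0.0067 = $4,619.8242
Calderon ISD: $689,526 × 0.00976 = $6,729.77376
Redhawk Township: $689,526 × 0.0021 = $1,448.0046
Total = $4,619.8242 + $6,729.77376 + $1,448.0046 = $12,797.60256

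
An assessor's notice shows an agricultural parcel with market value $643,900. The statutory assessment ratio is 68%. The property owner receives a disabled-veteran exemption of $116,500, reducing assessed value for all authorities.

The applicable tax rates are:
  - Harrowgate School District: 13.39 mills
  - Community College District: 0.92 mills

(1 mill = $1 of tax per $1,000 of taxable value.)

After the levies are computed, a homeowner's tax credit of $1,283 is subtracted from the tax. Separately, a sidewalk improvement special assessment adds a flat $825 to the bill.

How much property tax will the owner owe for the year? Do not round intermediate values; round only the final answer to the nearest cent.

Assessed value = $643,900 × 0.68 = $437,852
Taxable value = $437,852 − $116,500 = $321,352
Harrowgate School District: $321,352 × 0.01339 = $4,302.90328
Community College District: $321,352 × 0.00092 = $295.64384
Levies subtotal = $4,598.54712
After credit = $4,598.54712 − $1,283 = $3,315.54712
Total = $3,315.54712 + $825 = $4,140.54712

$4,140.55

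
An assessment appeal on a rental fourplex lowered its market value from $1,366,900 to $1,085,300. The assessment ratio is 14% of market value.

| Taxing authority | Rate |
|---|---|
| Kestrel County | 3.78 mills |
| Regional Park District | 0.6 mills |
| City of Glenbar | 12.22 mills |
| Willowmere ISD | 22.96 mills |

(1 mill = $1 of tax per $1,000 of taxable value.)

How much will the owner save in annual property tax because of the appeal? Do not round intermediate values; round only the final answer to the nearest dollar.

$1,560

Old assessed value = $1,366,900 × 0.14 = $191,366
New assessed value = $1,085,300 × 0.14 = $151,942
Combined rate = 0.00378 + 0.0006 + 0.01222 + 0.02296 = 0.03956
Old tax = $191,366 × 0.03956 = $7,570.43896
New tax = $151,942 × 0.03956 = $6,010.82552
Reduction = $7,570.43896 − $6,010.82552 = $1,559.61344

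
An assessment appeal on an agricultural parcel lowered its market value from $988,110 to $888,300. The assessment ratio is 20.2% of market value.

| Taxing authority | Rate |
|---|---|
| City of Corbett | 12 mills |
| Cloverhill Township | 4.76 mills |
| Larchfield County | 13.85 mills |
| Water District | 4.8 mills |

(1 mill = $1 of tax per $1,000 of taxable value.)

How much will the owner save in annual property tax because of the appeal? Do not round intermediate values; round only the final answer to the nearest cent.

$713.92

Old assessed value = $988,110 × 0.202 = $199,598.22
New assessed value = $888,300 × 0.202 = $179,436.6
Combined rate = 0.012 + 0.00476 + 0.01385 + 0.0048 = 0.03541
Old tax = $199,598.22 × 0.03541 = $7,067.7729702
New tax = $179,436.6 × 0.03541 = $6,353.850006
Reduction = $7,067.7729702 − $6,353.850006 = $713.9229642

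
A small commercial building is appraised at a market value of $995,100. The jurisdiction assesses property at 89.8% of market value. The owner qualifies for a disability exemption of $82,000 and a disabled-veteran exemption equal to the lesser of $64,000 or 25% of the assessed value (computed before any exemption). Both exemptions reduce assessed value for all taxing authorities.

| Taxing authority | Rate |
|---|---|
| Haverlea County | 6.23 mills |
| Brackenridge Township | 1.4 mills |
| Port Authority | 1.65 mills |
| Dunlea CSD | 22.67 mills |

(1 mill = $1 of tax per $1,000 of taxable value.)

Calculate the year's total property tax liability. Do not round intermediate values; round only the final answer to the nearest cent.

$23,885.81

Assessed value = $995,100 × 0.898 = $893,599.8
Disabled-veteran exemption = min($64,000, 25% × $893,599.8) = min($64,000, $223,399.95) = $64,000 (dollar cap binds)
Taxable value = $893,599.8 − $82,000 − $64,000 = $747,599.8
Haverlea County: $747,599.8 × 0.00623 = $4,657.546754
Brackenridge Township: $747,599.8 × 0.0014 = $1,046.63972
Port Authority: $747,599.8 × 0.00165 = $1,233.53967
Dunlea CSD: $747,599.8 × 0.02267 = $16,948.087466
Total = $23,885.81361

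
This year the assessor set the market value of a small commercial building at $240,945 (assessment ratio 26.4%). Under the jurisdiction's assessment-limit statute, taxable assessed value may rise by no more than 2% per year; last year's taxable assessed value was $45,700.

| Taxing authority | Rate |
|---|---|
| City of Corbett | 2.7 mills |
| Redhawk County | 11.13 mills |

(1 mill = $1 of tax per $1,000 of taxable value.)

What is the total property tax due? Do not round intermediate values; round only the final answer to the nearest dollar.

Uncapped assessed value = $240,945 × 0.264 = $63,609.48
Cap limit = $45,700 × 1.02 = $46,614
Taxable assessed value = min($63,609.48, $46,614) = $46,614 (cap binds)
City of Corbett: $46,614 × 0.0027 = $125.8578
Redhawk County: $46,614 × 0.01113 = $518.81382
Total = $644.67162

$645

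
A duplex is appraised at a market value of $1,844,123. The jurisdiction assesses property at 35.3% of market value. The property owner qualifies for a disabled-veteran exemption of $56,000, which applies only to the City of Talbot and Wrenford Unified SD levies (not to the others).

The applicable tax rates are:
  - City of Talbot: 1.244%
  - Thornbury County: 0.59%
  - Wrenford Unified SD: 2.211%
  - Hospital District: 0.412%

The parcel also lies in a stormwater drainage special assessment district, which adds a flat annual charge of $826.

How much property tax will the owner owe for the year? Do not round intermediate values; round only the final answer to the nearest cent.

Assessed value = $1,844,123 × 0.353 = $650,975.419
City of Talbot: ($650,975.419 − $56,000) × 0.01244 = $594,975.419 × 0.01244 = $7,401.49421236
Thornbury County: $650,975.419 × 0.0059 = $3,840.7549721
Wrenford Unified SD: ($650,975.419 − $56,000) × 0.02211 = $594,975.419 × 0.02211 = $13,154.90651409
Hospital District: $650,975.419 × 0.00412 = $2,682.01872628
Levies subtotal = $27,079.17442483
Total = $27,079.17442483 + $826 = $27,905.17442483

$27,905.17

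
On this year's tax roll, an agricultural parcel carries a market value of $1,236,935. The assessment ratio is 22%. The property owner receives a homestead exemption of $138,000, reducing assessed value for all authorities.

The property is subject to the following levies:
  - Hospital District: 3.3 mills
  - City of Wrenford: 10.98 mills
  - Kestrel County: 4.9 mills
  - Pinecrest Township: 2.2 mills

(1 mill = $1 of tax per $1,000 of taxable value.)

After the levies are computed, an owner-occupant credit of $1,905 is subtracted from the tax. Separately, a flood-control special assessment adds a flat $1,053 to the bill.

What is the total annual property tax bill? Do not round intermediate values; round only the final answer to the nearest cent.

Assessed value = $1,236,935 × 0.22 = $272,125.7
Taxable value = $272,125.7 − $138,000 = $134,125.7
Hospital District: $134,125.7 × 0.0033 = $442.61481
City of Wrenford: $134,125.7 × 0.01098 = $1,472.700186
Kestrel County: $134,125.7 × 0.0049 = $657.21593
Pinecrest Township: $134,125.7 × 0.0022 = $295.07654
Levies subtotal = $2,867.607466
After credit = $2,867.607466 − $1,905 = $962.607466
Total = $962.607466 + $1,053 = $2,015.607466

$2,015.61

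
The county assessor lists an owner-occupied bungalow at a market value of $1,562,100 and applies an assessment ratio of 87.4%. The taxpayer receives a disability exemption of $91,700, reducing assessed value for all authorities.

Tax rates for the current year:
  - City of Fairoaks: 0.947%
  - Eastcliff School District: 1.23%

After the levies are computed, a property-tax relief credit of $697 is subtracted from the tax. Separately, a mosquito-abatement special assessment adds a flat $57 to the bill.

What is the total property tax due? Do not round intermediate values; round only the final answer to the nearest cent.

$27,085.74

Assessed value = $1,562,100 × 0.874 = $1,365,275.4
Taxable value = $1,365,275.4 − $91,700 = $1,273,575.4
City of Fairoaks: $1,273,575.4 × 0.00947 = $12,060.759038
Eastcliff School District: $1,273,575.4 × 0.0123 = $15,664.97742
Levies subtotal = $27,725.736458
After credit = $27,725.736458 − $697 = $27,028.736458
Total = $27,028.736458 + $57 = $27,085.736458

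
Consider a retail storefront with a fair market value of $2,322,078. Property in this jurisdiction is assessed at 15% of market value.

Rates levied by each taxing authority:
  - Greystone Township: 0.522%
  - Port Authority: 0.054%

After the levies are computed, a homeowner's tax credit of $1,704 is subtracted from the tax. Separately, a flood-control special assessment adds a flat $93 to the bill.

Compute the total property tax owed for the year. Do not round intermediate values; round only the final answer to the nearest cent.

Assessed value = $2,322,078 × 0.15 = $348,311.7
Greystone Township: $348,311.7 × 0.00522 = $1,818.187074
Port Authority: $348,311.7 × 0.00054 = $188.088318
Levies subtotal = $2,006.275392
After credit = $2,006.275392 − $1,704 = $302.275392
Total = $302.275392 + $93 = $395.275392

$395.28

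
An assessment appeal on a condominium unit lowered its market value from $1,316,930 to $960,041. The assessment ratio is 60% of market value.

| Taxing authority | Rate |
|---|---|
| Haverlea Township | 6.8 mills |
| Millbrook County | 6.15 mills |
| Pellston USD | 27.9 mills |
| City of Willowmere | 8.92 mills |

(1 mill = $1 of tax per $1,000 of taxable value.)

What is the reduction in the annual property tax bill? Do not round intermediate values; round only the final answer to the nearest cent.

Old assessed value = $1,316,930 × 0.6 = $790,158
New assessed value = $960,041 × 0.6 = $576,024.6
Combined rate = 0.0068 + 0.00615 + 0.0279 + 0.00892 = 0.04977
Old tax = $790,158 × 0.04977 = $39,326.16366
New tax = $576,024.6 × 0.04977 = $28,668.744342
Reduction = $39,326.16366 − $28,668.744342 = $10,657.419318

$10,657.42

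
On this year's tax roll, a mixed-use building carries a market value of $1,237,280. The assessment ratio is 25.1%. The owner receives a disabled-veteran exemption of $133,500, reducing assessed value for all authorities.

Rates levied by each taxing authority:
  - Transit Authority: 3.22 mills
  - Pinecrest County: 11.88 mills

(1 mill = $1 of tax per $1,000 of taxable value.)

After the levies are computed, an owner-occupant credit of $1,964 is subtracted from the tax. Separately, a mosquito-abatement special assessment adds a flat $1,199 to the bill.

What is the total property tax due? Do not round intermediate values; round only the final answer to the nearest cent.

$1,908.56

Assessed value = $1,237,280 × 0.251 = $310,557.28
Taxable value = $310,557.28 − $133,500 = $177,057.28
Transit Authority: $177,057.28 × 0.00322 = $570.1244416
Pinecrest County: $177,057.28 × 0.01188 = $2,103.4404864
Levies subtotal = $2,673.564928
After credit = $2,673.564928 − $1,964 = $709.564928
Total = $709.564928 + $1,199 = $1,908.564928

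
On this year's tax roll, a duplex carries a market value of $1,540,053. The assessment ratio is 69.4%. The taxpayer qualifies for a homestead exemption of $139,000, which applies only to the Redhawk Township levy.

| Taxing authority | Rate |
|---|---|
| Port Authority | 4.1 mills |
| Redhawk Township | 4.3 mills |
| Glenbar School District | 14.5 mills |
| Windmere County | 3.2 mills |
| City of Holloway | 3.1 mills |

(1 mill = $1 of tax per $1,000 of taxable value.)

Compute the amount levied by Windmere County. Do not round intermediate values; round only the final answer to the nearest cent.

$3,420.15

Assessed value = $1,540,053 × 0.694 = $1,068,796.782
Windmere County taxable value = $1,068,796.782 (exemption does not apply)
Windmere County levy = $1,068,796.782 × 0.0032 = $3,420.1497024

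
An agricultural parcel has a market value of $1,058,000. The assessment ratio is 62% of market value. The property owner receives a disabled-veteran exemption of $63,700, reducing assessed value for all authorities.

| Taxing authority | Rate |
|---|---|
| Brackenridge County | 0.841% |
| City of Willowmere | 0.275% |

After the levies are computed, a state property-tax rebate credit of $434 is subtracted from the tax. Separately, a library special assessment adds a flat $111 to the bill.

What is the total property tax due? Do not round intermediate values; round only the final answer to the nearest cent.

$6,286.62

Assessed value = $1,058,000 × 0.62 = $655,960
Taxable value = $655,960 − $63,700 = $592,260
Brackenridge County: $592,260 × 0.00841 = $4,980.9066
City of Willowmere: $592,260 × 0.00275 = $1,628.715
Levies subtotal = $6,609.6216
After credit = $6,609.6216 − $434 = $6,175.6216
Total = $6,175.6216 + $111 = $6,286.6216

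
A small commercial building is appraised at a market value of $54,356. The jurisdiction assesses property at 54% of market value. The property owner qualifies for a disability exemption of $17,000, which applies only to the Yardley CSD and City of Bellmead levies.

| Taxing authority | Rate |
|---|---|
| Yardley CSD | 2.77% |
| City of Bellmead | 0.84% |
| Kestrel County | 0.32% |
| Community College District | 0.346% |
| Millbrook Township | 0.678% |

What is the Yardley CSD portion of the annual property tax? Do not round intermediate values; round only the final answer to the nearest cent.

Assessed value = $54,356 × 0.54 = $29,352.24
Yardley CSD taxable value = $29,352.24 − $17,000 = $12,352.24
Yardley CSD levy = $12,352.24 × 0.0277 = $342.157048

$342.16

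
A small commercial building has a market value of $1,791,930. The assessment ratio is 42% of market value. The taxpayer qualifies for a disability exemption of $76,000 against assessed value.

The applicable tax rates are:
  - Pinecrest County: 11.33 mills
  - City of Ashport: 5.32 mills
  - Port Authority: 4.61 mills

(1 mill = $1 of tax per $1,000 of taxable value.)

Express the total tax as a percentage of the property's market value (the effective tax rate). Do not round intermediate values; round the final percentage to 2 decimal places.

0.80%

Assessed value = $1,791,930 × 0.42 = $752,610.6
Taxable value = $752,610.6 − $76,000 = $676,610.6
Pinecrest County: $676,610.6 × 0.01133 = $7,665.998098
City of Ashport: $676,610.6 × 0.00532 = $3,599.568392
Port Authority: $676,610.6 × 0.00461 = $3,119.174866
Total tax = $14,384.741356
Effective rate = $14,384.741356 ÷ $1,791,930 = 0.80% of market value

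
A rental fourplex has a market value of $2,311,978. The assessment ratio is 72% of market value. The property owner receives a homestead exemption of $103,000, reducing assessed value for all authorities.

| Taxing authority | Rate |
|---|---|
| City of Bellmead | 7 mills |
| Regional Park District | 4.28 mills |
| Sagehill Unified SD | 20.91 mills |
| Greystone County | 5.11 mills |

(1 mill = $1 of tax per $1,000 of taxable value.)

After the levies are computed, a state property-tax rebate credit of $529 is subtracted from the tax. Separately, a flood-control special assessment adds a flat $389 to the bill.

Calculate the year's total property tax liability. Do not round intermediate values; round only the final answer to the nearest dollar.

Assessed value = $2,311,978 × 0.72 = $1,664,624.16
Taxable value = $1,664,624.16 − $103,000 = $1,561,624.16
City of Bellmead: $1,561,624.16 × 0.007 = $10,931.36912
Regional Park District: $1,561,624.16 × 0.00428 = $6,683.7514048
Sagehill Unified SD: $1,561,624.16 × 0.02091 = $32,653.5611856
Greystone County: $1,561,624.16 × 0.00511 = $7,979.8994576
Levies subtotal = $58,248.581168
After credit = $58,248.581168 − $529 = $57,719.581168
Total = $57,719.581168 + $389 = $58,108.581168

$58,109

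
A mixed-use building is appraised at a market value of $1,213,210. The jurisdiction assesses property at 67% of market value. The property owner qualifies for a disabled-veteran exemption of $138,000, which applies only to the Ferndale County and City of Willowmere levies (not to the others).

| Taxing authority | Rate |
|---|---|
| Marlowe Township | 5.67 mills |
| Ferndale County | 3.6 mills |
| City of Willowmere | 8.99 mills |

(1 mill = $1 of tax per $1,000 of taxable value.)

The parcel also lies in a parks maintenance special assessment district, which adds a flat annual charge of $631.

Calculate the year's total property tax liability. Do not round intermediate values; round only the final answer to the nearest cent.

$13,736.23

Assessed value = $1,213,210 × 0.67 = $812,850.7
Marlowe Township: $812,850.7 × 0.00567 = $4,608.863469
Ferndale County: ($812,850.7 − $138,000) × 0.0036 = $674,850.7 × 0.0036 = $2,429.46252
City of Willowmere: ($812,850.7 − $138,000) × 0.00899 = $674,850.7 × 0.00899 = $6,066.907793
Levies subtotal = $13,105.233782
Total = $13,105.233782 + $631 = $13,736.233782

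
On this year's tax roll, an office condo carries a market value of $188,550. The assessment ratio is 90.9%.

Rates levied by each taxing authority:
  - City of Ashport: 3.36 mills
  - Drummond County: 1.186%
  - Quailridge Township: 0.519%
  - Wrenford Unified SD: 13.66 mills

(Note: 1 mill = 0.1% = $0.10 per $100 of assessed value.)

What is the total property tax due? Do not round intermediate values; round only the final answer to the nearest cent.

Assessed value = $188,550 × 0.909 = $171,391.95
City of Ashport: $171,391.95 × 0.00336 = $575.876952
Drummond County: $171,391.95 × 0.01186 = $2,032.708527
Quailridge Township: $171,391.95 × 0.00519 = $889.5242205
Wrenford Unified SD: $171,391.95 × 0.01366 = $2,341.214037
Total = $5,839.3237365

$5,839.32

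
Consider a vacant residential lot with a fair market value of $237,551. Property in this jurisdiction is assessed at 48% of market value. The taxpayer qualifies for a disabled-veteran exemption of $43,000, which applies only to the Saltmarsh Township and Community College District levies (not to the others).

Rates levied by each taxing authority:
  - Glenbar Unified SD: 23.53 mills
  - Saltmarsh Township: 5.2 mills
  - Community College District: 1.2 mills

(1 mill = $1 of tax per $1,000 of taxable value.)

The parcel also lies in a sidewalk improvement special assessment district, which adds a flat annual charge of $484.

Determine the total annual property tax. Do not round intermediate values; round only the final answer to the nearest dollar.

$3,622

Assessed value = $237,551 × 0.48 = $114,024.48
Glenbar Unified SD: $114,024.48 × 0.02353 = $2,682.9960144
Saltmarsh Township: ($114,024.48 − $43,000) × 0.0052 = $71,024.48 × 0.0052 = $369.327296
Community College District: ($114,024.48 − $43,000) × 0.0012 = $71,024.48 × 0.0012 = $85.229376
Levies subtotal = $3,137.5526864
Total = $3,137.5526864 + $484 = $3,621.5526864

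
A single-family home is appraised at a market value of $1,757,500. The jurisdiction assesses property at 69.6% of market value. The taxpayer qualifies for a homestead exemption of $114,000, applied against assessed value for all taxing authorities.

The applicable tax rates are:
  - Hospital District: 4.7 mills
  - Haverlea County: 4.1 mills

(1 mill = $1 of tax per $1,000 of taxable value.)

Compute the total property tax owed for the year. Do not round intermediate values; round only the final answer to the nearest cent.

Assessed value = $1,757,500 × 0.696 = $1,223,220
Taxable value = $1,223,220 − $114,000 = $1,109,220
Hospital District: $1,109,220 × 0.0047 = $5,213.334
Haverlea County: $1,109,220 × 0.0041 = $4,547.802
Total = $5,213.334 + $4,547.802 = $9,761.136

$9,761.14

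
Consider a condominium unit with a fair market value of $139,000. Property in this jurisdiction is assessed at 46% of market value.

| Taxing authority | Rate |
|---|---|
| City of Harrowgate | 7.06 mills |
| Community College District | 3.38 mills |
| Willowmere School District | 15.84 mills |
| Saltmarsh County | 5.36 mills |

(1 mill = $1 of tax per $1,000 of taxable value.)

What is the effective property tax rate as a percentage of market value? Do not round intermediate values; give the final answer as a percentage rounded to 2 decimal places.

1.46%

Assessed value = $139,000 × 0.46 = $63,940
City of Harrowgate: $63,940 × 0.00706 = $451.4164
Community College District: $63,940 × 0.00338 = $216.1172
Willowmere School District: $63,940 × 0.01584 = $1,012.8096
Saltmarsh County: $63,940 × 0.00536 = $342.7184
Total tax = $2,023.0616
Effective rate = $2,023.0616 ÷ $139,000 = 1.46% of market value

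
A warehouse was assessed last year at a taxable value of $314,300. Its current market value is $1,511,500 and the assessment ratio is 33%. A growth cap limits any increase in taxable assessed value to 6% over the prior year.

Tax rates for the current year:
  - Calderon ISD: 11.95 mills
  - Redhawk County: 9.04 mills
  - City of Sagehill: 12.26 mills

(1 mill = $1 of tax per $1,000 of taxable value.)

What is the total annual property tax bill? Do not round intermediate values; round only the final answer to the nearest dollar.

Uncapped assessed value = $1,511,500 × 0.33 = $498,795
Cap limit = $314,300 × 1.06 = $333,158
Taxable assessed value = min($498,795, $333,158) = $333,158 (cap binds)
Calderon ISD: $333,158 × 0.01195 = $3,981.2381
Redhawk County: $333,158 × 0.00904 = $3,011.74832
City of Sagehill: $333,158 × 0.01226 = $4,084.51708
Total = $11,077.5035

$11,078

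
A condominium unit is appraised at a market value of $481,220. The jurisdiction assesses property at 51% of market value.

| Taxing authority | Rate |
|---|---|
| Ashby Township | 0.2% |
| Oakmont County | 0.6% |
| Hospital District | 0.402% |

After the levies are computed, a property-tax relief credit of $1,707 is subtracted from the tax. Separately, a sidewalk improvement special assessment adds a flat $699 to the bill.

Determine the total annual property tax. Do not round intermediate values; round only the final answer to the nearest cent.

Assessed value = $481,220 × 0.51 = $245,422.2
Ashby Township: $245,422.2 × 0.002 = $490.8444
Oakmont County: $245,422.2 × 0.006 = $1,472.5332
Hospital District: $245,422.2 × 0.00402 = $986.597244
Levies subtotal = $2,949.974844
After credit = $2,949.974844 − $1,707 = $1,242.974844
Total = $1,242.974844 + $699 = $1,941.974844

$1,941.97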